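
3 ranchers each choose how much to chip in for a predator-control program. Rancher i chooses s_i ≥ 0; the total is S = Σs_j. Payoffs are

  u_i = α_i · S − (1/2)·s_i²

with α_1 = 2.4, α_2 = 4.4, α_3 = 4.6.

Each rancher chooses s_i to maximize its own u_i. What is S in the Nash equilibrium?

11.4

Rancher i's FOC: ∂u_i/∂s_i = α_i − s_i = 0, so s_i* = α_i.
NE contributions = (2.4, 4.4, 4.6); S = 11.4.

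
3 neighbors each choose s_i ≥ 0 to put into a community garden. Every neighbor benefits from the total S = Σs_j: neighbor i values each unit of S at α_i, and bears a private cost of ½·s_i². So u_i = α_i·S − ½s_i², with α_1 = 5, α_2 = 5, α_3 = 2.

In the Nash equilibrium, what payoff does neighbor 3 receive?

Neighbor i's FOC: ∂u_i/∂s_i = α_i − s_i = 0, so s_i* = α_i.
NE contributions = (5, 5, 2); S = 12.
u_3 = α_3·S − ½·(s_3)² = 2·12 − ½·2² = 22.

22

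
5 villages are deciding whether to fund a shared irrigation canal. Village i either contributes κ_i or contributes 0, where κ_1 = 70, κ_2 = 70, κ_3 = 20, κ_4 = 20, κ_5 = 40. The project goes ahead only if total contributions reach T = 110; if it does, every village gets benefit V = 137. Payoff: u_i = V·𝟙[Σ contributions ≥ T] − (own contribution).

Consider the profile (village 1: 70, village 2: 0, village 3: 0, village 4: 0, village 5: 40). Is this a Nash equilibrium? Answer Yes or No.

Total = 110 ≥ 110: provided.
Village 1 (pledges 70, payoff 67): dropping to 0 → total 40, payoff 0. No gain.
Village 2 (pledges 0, payoff 137): pledging 70 → total 180, payoff 67. No gain.
Village 3 (pledges 0, payoff 137): pledging 20 → total 130, payoff 117. No gain.
Village 4 (pledges 0, payoff 137): pledging 20 → total 130, payoff 117. No gain.
Village 5 (pledges 40, payoff 97): dropping to 0 → total 70, payoff 0. No gain.

Yes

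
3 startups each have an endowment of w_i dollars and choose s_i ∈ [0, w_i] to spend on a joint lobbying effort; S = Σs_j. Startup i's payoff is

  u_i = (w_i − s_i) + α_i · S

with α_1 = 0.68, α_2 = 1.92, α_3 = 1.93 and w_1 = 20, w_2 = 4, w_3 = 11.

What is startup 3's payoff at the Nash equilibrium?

∂u_i/∂s_i = α_i − 1, so startup i contributes w_i if α_i > 1, else 0.
α_i > 1 for i ∈ {2, 3}; NE contributions (0, 4, 11), S = 15.
u_3 = (11 − 11) + 1.93·15 = 28.95.

28.95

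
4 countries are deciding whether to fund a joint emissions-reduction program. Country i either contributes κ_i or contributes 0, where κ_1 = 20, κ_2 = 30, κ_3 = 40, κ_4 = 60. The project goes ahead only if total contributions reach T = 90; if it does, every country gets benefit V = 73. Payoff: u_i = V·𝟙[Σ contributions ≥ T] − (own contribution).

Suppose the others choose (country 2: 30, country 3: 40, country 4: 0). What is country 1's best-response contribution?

20

Others' total = 70. Contributing 20 brings total to 90 ≥ 90: gain V − κ_1 = 53.
Best response: 20.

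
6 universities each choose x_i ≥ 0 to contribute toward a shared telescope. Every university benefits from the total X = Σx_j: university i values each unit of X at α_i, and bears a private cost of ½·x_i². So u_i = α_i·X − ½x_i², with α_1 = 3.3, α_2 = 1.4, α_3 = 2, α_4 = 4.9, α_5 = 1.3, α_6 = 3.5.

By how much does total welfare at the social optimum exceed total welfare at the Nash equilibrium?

565.32

University i's FOC: ∂u_i/∂x_i = α_i − x_i = 0, so x_i* = α_i.
NE contributions = (3.3, 1.4, 2, 4.9, 1.3, 3.5); X = 16.4.
W^NE = (Σα)·X − ½Σα_i² = 16.4² − ½·54.8 = 241.56.
Planner sets x_i = Σα_j = 16.4 for every i, so X^SO = 6·16.4 = 98.4.
W^SO = (Σα)·X^SO − ½·6·(Σα)² = (6/2)·16.4² = 806.88.
Deadweight loss = W^SO − W^NE = 565.32.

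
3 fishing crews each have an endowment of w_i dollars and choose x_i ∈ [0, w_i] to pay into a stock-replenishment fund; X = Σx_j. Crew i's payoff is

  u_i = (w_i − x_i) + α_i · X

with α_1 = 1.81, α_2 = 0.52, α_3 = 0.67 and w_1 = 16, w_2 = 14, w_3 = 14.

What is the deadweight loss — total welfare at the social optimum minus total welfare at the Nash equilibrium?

∂u_i/∂x_i = α_i − 1, so crew i contributes w_i if α_i > 1, else 0.
α_i > 1 for i ∈ {1}; NE contributions (16, 0, 0), X = 16.
W^NE = Σw_i − X^NE + (Σα_i)·X^NE = 44 + 2·16 = 76.
Planner: ∂(Σu_j)/∂x_i = Σα_j − 1 = 2 > 0, so everyone contributes w_i; X^SO = 44, W^SO = 44 + 2·44 = 132.
Deadweight loss = 56.

56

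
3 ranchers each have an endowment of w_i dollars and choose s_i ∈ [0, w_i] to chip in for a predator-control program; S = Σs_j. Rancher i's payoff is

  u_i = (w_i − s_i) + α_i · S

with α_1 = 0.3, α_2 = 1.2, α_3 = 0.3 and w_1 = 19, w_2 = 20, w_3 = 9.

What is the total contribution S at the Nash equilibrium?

∂u_i/∂s_i = α_i − 1, so rancher i contributes w_i if α_i > 1, else 0.
α_i > 1 for i ∈ {2}; NE contributions (0, 20, 0), S = 20.

20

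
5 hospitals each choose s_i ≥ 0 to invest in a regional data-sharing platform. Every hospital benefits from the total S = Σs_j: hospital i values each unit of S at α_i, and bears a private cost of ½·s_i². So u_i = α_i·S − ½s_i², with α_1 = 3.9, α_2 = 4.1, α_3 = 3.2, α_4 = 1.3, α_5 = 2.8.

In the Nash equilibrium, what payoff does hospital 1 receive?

Hospital i's FOC: ∂u_i/∂s_i = α_i − s_i = 0, so s_i* = α_i.
NE contributions = (3.9, 4.1, 3.2, 1.3, 2.8); S = 15.3.
u_1 = α_1·S − ½·(s_1)² = 3.9·15.3 − ½·3.9² = 52.065.

52.065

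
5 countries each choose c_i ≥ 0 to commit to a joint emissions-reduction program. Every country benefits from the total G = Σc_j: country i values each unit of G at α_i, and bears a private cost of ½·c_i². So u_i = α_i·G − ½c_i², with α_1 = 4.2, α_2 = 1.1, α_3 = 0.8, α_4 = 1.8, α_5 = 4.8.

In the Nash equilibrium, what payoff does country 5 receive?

Country i's FOC: ∂u_i/∂c_i = α_i − c_i = 0, so c_i* = α_i.
NE contributions = (4.2, 1.1, 0.8, 1.8, 4.8); G = 12.7.
u_5 = α_5·G − ½·(c_5)² = 4.8·12.7 − ½·4.8² = 49.44.

49.44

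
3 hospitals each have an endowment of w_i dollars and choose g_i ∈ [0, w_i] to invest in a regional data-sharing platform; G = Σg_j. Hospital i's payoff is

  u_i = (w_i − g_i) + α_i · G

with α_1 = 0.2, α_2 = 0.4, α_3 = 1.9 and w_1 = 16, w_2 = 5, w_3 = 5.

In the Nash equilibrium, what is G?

5

∂u_i/∂g_i = α_i − 1, so hospital i contributes w_i if α_i > 1, else 0.
α_i > 1 for i ∈ {3}; NE contributions (0, 0, 5), G = 5.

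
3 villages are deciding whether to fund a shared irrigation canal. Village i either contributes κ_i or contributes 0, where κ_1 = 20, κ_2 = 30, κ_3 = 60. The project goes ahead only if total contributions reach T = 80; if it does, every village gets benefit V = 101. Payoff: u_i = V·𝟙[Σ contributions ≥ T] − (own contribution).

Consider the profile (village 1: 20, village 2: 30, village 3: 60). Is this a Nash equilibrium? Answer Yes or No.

No

Total = 110 ≥ 80: provided.
Village 1 (pledges 20, payoff 81): dropping to 0 → total 90, payoff 101. Profitable deviation.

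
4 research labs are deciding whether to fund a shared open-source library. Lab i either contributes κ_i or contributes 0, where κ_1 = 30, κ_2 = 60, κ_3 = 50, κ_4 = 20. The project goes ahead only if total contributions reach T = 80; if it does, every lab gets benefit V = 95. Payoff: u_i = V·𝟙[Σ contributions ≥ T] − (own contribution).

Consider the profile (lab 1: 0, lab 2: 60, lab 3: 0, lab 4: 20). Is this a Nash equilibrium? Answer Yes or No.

Total = 80 ≥ 80: provided.
Lab 1 (pledges 0, payoff 95): pledging 30 → total 110, payoff 65. No gain.
Lab 2 (pledges 60, payoff 35): dropping to 0 → total 20, payoff 0. No gain.
Lab 3 (pledges 0, payoff 95): pledging 50 → total 130, payoff 45. No gain.
Lab 4 (pledges 20, payoff 75): dropping to 0 → total 60, payoff 0. No gain.

Yes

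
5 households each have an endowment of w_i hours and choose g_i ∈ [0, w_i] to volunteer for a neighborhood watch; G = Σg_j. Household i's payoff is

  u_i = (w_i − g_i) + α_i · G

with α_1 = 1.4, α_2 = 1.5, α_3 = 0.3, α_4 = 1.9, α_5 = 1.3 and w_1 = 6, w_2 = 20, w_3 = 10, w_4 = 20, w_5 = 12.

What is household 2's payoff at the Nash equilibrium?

87

∂u_i/∂g_i = α_i − 1, so household i contributes w_i if α_i > 1, else 0.
α_i > 1 for i ∈ {1, 2, 4, 5}; NE contributions (6, 20, 0, 20, 12), G = 58.
u_2 = (20 − 20) + 1.5·58 = 87.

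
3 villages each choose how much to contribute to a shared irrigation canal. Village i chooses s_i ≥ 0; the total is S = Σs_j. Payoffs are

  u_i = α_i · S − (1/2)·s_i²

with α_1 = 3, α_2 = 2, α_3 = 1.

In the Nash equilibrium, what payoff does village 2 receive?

10

Village i's FOC: ∂u_i/∂s_i = α_i − s_i = 0, so s_i* = α_i.
NE contributions = (3, 2, 1); S = 6.
u_2 = α_2·S − ½·(s_2)² = 2·6 − ½·2² = 10.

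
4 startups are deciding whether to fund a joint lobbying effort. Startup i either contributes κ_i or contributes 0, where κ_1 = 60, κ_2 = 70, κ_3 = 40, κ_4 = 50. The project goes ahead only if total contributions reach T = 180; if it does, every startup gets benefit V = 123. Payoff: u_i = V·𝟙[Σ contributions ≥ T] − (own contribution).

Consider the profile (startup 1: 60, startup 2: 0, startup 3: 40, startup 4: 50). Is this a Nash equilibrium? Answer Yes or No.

No

Total = 150 < 180: not provided.
Startup 1 (pledges 60, payoff -60): dropping to 0 → total 90, payoff 0. Profitable deviation.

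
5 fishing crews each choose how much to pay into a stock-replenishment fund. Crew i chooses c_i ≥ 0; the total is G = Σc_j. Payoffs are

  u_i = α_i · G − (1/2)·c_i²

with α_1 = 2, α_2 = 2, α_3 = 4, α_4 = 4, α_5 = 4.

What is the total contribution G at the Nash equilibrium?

16

Crew i's FOC: ∂u_i/∂c_i = α_i − c_i = 0, so c_i* = α_i.
NE contributions = (2, 2, 4, 4, 4); G = 16.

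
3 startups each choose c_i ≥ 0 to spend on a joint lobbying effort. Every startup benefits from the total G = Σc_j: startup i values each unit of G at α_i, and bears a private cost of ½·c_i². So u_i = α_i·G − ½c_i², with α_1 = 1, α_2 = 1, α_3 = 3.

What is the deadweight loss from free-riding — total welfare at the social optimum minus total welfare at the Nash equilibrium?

18

Startup i's FOC: ∂u_i/∂c_i = α_i − c_i = 0, so c_i* = α_i.
NE contributions = (1, 1, 3); G = 5.
W^NE = (Σα)·G − ½Σα_i² = 5² − ½·11 = 19.5.
Planner sets c_i = Σα_j = 5 for every i, so G^SO = 3·5 = 15.
W^SO = (Σα)·G^SO − ½·3·(Σα)² = (3/2)·5² = 37.5.
Deadweight loss = W^SO − W^NE = 18.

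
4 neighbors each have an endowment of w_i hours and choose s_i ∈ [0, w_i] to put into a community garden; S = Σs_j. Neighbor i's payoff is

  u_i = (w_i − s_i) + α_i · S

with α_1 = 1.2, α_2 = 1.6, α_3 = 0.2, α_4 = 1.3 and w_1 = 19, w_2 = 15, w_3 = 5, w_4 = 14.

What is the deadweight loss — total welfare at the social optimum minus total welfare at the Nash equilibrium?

16.5

∂u_i/∂s_i = α_i − 1, so neighbor i contributes w_i if α_i > 1, else 0.
α_i > 1 for i ∈ {1, 2, 4}; NE contributions (19, 15, 0, 14), S = 48.
W^NE = Σw_i − S^NE + (Σα_i)·S^NE = 53 + 3.3·48 = 211.4.
Planner: ∂(Σu_j)/∂s_i = Σα_j − 1 = 3.3 > 0, so everyone contributes w_i; S^SO = 53, W^SO = 53 + 3.3·53 = 227.9.
Deadweight loss = 16.5.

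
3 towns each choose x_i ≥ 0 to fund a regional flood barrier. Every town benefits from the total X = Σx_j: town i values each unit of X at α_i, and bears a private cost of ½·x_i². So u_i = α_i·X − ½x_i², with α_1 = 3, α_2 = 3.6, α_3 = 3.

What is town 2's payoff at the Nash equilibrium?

28.08

Town i's FOC: ∂u_i/∂x_i = α_i − x_i = 0, so x_i* = α_i.
NE contributions = (3, 3.6, 3); X = 9.6.
u_2 = α_2·X − ½·(x_2)² = 3.6·9.6 − ½·3.6² = 28.08.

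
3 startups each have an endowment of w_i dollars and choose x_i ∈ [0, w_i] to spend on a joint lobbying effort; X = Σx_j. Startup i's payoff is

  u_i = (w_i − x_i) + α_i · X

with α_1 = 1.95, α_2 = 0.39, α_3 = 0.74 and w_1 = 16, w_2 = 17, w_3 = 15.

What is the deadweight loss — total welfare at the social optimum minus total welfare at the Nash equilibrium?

∂u_i/∂x_i = α_i − 1, so startup i contributes w_i if α_i > 1, else 0.
α_i > 1 for i ∈ {1}; NE contributions (16, 0, 0), X = 16.
W^NE = Σw_i − X^NE + (Σα_i)·X^NE = 48 + 2.08·16 = 81.28.
Planner: ∂(Σu_j)/∂x_i = Σα_j − 1 = 2.08 > 0, so everyone contributes w_i; X^SO = 48, W^SO = 48 + 2.08·48 = 147.84.
Deadweight loss = 66.56.

66.56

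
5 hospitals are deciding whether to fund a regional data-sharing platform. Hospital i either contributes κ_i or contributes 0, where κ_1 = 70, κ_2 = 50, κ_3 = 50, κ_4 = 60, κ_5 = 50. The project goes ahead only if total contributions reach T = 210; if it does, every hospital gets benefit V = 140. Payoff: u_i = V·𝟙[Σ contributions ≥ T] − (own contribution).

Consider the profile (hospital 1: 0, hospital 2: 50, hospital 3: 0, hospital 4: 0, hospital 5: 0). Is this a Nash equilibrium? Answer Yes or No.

No

Total = 50 < 210: not provided.
Hospital 1 (pledges 0, payoff 0): pledging 70 → total 120, payoff -70. No gain.
Hospital 2 (pledges 50, payoff -50): dropping to 0 → total 0, payoff 0. Profitable deviation.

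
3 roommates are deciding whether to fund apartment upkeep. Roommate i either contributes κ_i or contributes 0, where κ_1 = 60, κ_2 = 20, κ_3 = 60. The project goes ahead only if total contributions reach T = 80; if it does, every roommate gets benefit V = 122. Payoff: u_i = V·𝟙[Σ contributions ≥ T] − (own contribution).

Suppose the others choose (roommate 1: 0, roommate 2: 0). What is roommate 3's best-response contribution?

Others' total = 0. Even contributing 60 gives 60 < 80: no benefit either way.
Best response: 0.

0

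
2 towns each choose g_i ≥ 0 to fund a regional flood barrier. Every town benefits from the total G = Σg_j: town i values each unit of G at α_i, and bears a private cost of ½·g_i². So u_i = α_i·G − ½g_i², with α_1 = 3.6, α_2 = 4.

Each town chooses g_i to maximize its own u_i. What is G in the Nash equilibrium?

Town i's FOC: ∂u_i/∂g_i = α_i − g_i = 0, so g_i* = α_i.
NE contributions = (3.6, 4); G = 7.6.

7.6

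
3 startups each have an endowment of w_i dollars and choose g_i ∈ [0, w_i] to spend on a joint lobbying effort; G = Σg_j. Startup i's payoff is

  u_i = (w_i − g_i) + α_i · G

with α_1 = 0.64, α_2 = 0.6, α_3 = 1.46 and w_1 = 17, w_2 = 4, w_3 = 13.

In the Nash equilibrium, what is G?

∂u_i/∂g_i = α_i − 1, so startup i contributes w_i if α_i > 1, else 0.
α_i > 1 for i ∈ {3}; NE contributions (0, 0, 13), G = 13.

13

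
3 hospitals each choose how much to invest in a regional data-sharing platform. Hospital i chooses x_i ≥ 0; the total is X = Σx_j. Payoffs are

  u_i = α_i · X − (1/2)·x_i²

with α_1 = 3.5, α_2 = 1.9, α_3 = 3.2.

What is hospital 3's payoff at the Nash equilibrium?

22.4

Hospital i's FOC: ∂u_i/∂x_i = α_i − x_i = 0, so x_i* = α_i.
NE contributions = (3.5, 1.9, 3.2); X = 8.6.
u_3 = α_3·X − ½·(x_3)² = 3.2·8.6 − ½·3.2² = 22.4.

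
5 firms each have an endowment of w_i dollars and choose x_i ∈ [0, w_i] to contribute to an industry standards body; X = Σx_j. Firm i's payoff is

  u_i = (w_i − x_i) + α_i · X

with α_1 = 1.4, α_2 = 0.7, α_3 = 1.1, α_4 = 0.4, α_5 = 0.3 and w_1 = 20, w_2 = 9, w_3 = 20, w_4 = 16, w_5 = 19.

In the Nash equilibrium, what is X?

40

∂u_i/∂x_i = α_i − 1, so firm i contributes w_i if α_i > 1, else 0.
α_i > 1 for i ∈ {1, 3}; NE contributions (20, 0, 20, 0, 0), X = 40.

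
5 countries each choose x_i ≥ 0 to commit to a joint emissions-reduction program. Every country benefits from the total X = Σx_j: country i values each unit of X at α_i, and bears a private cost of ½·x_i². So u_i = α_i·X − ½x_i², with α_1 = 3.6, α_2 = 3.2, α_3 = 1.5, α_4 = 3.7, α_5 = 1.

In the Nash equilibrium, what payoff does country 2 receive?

Country i's FOC: ∂u_i/∂x_i = α_i − x_i = 0, so x_i* = α_i.
NE contributions = (3.6, 3.2, 1.5, 3.7, 1); X = 13.
u_2 = α_2·X − ½·(x_2)² = 3.2·13 − ½·3.2² = 36.48.

36.48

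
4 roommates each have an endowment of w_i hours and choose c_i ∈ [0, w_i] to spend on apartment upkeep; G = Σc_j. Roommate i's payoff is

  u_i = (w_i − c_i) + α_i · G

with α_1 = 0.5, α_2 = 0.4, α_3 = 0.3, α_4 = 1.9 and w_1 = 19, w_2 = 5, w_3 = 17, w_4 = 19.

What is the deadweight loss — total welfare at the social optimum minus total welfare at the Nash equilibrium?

∂u_i/∂c_i = α_i − 1, so roommate i contributes w_i if α_i > 1, else 0.
α_i > 1 for i ∈ {4}; NE contributions (0, 0, 0, 19), G = 19.
W^NE = Σw_i − G^NE + (Σα_i)·G^NE = 60 + 2.1·19 = 99.9.
Planner: ∂(Σu_j)/∂c_i = Σα_j − 1 = 2.1 > 0, so everyone contributes w_i; G^SO = 60, W^SO = 60 + 2.1·60 = 186.
Deadweight loss = 86.1.

86.1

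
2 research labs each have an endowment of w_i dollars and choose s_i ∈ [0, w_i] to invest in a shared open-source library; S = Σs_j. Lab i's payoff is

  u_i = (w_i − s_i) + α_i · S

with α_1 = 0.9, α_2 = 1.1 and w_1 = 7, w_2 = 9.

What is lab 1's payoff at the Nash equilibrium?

∂u_i/∂s_i = α_i − 1, so lab i contributes w_i if α_i > 1, else 0.
α_i > 1 for i ∈ {2}; NE contributions (0, 9), S = 9.
u_1 = (7 − 0) + 0.9·9 = 15.1.

15.1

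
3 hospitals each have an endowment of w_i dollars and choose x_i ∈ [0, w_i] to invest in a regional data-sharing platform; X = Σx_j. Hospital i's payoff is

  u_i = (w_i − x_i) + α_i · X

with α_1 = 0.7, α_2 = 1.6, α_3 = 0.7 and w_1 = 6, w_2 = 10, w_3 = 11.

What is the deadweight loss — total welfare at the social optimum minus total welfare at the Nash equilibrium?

34

∂u_i/∂x_i = α_i − 1, so hospital i contributes w_i if α_i > 1, else 0.
α_i > 1 for i ∈ {2}; NE contributions (0, 10, 0), X = 10.
W^NE = Σw_i − X^NE + (Σα_i)·X^NE = 27 + 2·10 = 47.
Planner: ∂(Σu_j)/∂x_i = Σα_j − 1 = 2 > 0, so everyone contributes w_i; X^SO = 27, W^SO = 27 + 2·27 = 81.
Deadweight loss = 34.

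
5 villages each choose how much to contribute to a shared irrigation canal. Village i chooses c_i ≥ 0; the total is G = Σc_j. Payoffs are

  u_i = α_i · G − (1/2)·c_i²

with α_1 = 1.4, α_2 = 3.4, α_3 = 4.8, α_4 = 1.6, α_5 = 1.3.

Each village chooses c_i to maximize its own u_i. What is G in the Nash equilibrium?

12.5

Village i's FOC: ∂u_i/∂c_i = α_i − c_i = 0, so c_i* = α_i.
NE contributions = (1.4, 3.4, 4.8, 1.6, 1.3); G = 12.5.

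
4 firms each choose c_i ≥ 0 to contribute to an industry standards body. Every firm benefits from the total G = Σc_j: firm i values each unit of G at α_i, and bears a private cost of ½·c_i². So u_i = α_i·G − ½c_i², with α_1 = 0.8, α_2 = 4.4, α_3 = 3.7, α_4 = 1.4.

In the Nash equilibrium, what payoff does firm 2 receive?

35.64

Firm i's FOC: ∂u_i/∂c_i = α_i − c_i = 0, so c_i* = α_i.
NE contributions = (0.8, 4.4, 3.7, 1.4); G = 10.3.
u_2 = α_2·G − ½·(c_2)² = 4.4·10.3 − ½·4.4² = 35.64.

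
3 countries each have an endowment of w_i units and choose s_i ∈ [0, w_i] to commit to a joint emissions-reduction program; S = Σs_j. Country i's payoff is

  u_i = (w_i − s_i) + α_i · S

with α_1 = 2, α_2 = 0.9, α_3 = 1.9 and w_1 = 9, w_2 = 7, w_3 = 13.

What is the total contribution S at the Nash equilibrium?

∂u_i/∂s_i = α_i − 1, so country i contributes w_i if α_i > 1, else 0.
α_i > 1 for i ∈ {1, 3}; NE contributions (9, 0, 13), S = 22.

22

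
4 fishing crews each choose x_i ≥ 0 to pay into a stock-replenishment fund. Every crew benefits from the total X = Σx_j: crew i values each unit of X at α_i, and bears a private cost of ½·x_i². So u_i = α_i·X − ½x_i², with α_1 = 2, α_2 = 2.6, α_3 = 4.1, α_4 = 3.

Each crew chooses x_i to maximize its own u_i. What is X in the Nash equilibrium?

11.7

Crew i's FOC: ∂u_i/∂x_i = α_i − x_i = 0, so x_i* = α_i.
NE contributions = (2, 2.6, 4.1, 3); X = 11.7.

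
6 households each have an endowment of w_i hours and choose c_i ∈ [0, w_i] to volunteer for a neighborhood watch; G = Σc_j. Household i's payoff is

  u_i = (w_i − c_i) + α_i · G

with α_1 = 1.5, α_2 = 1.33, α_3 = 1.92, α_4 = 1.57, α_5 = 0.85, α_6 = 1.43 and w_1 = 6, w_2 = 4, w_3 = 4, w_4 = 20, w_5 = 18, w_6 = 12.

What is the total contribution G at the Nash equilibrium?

∂u_i/∂c_i = α_i − 1, so household i contributes w_i if α_i > 1, else 0.
α_i > 1 for i ∈ {1, 2, 3, 4, 6}; NE contributions (6, 4, 4, 20, 0, 12), G = 46.

46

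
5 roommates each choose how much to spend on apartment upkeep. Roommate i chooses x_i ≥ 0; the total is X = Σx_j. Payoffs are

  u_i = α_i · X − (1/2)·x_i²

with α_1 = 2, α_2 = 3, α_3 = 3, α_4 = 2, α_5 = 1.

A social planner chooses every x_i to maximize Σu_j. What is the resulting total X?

55

Planner FOC: ∂(Σu_j)/∂x_i = (Σα_j) − x_i = 0, so x_i^SO = Σα_j = 11 for every i; X^SO = 55.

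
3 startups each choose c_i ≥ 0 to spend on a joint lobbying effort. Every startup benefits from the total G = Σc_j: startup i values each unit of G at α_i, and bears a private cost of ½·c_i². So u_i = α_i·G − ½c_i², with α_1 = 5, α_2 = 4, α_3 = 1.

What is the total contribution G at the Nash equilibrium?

10

Startup i's FOC: ∂u_i/∂c_i = α_i − c_i = 0, so c_i* = α_i.
NE contributions = (5, 4, 1); G = 10.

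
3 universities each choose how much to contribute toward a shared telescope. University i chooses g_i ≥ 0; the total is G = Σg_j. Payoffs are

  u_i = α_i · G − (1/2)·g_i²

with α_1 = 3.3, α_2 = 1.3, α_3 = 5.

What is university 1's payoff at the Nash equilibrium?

University i's FOC: ∂u_i/∂g_i = α_i − g_i = 0, so g_i* = α_i.
NE contributions = (3.3, 1.3, 5); G = 9.6.
u_1 = α_1·G − ½·(g_1)² = 3.3·9.6 − ½·3.3² = 26.235.

26.235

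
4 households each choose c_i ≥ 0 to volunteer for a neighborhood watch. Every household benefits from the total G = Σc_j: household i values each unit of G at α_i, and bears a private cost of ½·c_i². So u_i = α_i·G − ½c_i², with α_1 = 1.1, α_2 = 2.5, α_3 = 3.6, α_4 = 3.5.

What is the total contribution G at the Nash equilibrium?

10.7

Household i's FOC: ∂u_i/∂c_i = α_i − c_i = 0, so c_i* = α_i.
NE contributions = (1.1, 2.5, 3.6, 3.5); G = 10.7.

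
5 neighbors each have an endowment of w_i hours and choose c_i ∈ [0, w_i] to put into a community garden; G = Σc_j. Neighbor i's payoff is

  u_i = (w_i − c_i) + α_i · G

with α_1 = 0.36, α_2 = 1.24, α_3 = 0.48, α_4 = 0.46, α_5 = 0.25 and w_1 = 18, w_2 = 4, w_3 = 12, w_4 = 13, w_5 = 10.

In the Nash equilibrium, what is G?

∂u_i/∂c_i = α_i − 1, so neighbor i contributes w_i if α_i > 1, else 0.
α_i > 1 for i ∈ {2}; NE contributions (0, 4, 0, 0, 0), G = 4.

4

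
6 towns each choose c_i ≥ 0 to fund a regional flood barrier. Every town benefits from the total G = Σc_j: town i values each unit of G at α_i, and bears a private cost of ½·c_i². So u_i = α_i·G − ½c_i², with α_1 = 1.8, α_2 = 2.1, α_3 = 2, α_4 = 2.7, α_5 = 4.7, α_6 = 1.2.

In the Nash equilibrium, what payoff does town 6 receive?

Town i's FOC: ∂u_i/∂c_i = α_i − c_i = 0, so c_i* = α_i.
NE contributions = (1.8, 2.1, 2, 2.7, 4.7, 1.2); G = 14.5.
u_6 = α_6·G − ½·(c_6)² = 1.2·14.5 − ½·1.2² = 16.68.

16.68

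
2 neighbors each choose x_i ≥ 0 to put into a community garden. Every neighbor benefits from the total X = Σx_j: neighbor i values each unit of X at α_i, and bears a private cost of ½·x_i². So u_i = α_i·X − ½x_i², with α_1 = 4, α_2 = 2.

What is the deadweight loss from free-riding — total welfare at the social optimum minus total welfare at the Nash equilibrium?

Neighbor i's FOC: ∂u_i/∂x_i = α_i − x_i = 0, so x_i* = α_i.
NE contributions = (4, 2); X = 6.
W^NE = (Σα)·X − ½Σα_i² = 6² − ½·20 = 26.
Planner sets x_i = Σα_j = 6 for every i, so X^SO = 2·6 = 12.
W^SO = (Σα)·X^SO − ½·2·(Σα)² = (2/2)·6² = 36.
Deadweight loss = W^SO − W^NE = 10.

10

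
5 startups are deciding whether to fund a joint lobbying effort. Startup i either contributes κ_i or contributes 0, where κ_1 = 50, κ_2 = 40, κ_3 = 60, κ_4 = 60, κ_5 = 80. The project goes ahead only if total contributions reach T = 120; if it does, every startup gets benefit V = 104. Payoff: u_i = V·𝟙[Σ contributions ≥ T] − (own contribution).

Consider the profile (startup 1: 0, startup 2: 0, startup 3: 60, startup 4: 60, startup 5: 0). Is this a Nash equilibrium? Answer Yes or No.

Total = 120 ≥ 120: provided.
Startup 1 (pledges 0, payoff 104): pledging 50 → total 170, payoff 54. No gain.
Startup 2 (pledges 0, payoff 104): pledging 40 → total 160, payoff 64. No gain.
Startup 3 (pledges 60, payoff 44): dropping to 0 → total 60, payoff 0. No gain.
Startup 4 (pledges 60, payoff 44): dropping to 0 → total 60, payoff 0. No gain.
Startup 5 (pledges 0, payoff 104): pledging 80 → total 200, payoff 24. No gain.

Yes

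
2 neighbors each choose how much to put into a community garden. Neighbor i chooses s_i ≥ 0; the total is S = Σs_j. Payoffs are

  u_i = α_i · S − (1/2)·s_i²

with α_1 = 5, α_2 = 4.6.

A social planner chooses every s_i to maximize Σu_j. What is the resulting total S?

19.2

Planner FOC: ∂(Σu_j)/∂s_i = (Σα_j) − s_i = 0, so s_i^SO = Σα_j = 9.6 for every i; S^SO = 19.2.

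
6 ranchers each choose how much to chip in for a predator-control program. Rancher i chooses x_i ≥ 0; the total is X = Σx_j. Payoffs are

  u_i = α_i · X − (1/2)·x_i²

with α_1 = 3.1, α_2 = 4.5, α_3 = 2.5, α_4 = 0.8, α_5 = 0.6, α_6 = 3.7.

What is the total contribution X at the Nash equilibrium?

15.2

Rancher i's FOC: ∂u_i/∂x_i = α_i − x_i = 0, so x_i* = α_i.
NE contributions = (3.1, 4.5, 2.5, 0.8, 0.6, 3.7); X = 15.2.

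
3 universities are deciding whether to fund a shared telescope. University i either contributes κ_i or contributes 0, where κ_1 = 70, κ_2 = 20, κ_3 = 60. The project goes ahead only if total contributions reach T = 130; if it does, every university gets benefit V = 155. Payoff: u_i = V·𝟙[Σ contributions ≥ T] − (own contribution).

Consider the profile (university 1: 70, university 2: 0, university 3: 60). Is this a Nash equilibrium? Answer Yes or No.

Total = 130 ≥ 130: provided.
University 1 (pledges 70, payoff 85): dropping to 0 → total 60, payoff 0. No gain.
University 2 (pledges 0, payoff 155): pledging 20 → total 150, payoff 135. No gain.
University 3 (pledges 60, payoff 95): dropping to 0 → total 70, payoff 0. No gain.

Yes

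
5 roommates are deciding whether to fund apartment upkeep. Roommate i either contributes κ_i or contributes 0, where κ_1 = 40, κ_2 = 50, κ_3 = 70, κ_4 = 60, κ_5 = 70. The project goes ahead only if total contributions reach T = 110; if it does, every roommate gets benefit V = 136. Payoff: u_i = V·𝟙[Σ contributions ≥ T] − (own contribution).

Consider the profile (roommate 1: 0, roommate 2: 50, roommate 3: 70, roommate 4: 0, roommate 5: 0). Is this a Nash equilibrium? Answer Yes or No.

Yes

Total = 120 ≥ 110: provided.
Roommate 1 (pledges 0, payoff 136): pledging 40 → total 160, payoff 96. No gain.
Roommate 2 (pledges 50, payoff 86): dropping to 0 → total 70, payoff 0. No gain.
Roommate 3 (pledges 70, payoff 66): dropping to 0 → total 50, payoff 0. No gain.
Roommate 4 (pledges 0, payoff 136): pledging 60 → total 180, payoff 76. No gain.
Roommate 5 (pledges 0, payoff 136): pledging 70 → total 190, payoff 66. No gain.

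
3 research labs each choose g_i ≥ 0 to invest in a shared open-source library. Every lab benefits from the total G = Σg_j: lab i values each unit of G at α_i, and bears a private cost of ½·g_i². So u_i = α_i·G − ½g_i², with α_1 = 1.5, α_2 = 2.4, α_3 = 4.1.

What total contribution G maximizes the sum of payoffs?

24

Planner FOC: ∂(Σu_j)/∂g_i = (Σα_j) − g_i = 0, so g_i^SO = Σα_j = 8 for every i; G^SO = 24.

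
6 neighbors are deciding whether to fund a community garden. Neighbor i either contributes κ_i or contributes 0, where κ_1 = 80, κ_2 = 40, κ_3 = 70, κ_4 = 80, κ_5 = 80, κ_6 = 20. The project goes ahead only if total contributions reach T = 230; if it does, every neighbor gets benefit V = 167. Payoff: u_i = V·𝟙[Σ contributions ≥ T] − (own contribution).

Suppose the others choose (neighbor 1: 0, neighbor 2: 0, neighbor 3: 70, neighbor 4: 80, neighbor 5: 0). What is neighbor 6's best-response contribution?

0

Others' total = 150. Even contributing 20 gives 170 < 230: no benefit either way.
Best response: 0.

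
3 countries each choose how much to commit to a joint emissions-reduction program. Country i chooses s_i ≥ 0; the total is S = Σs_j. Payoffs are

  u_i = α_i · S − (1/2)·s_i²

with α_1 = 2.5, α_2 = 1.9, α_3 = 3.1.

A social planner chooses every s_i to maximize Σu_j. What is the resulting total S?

Planner FOC: ∂(Σu_j)/∂s_i = (Σα_j) − s_i = 0, so s_i^SO = Σα_j = 7.5 for every i; S^SO = 22.5.

22.5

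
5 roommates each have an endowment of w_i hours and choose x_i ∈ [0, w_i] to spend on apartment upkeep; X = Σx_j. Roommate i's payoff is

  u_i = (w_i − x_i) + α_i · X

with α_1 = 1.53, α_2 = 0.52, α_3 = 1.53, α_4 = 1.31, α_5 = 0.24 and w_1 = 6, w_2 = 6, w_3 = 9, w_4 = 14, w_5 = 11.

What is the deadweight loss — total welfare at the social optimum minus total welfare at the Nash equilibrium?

∂u_i/∂x_i = α_i − 1, so roommate i contributes w_i if α_i > 1, else 0.
α_i > 1 for i ∈ {1, 3, 4}; NE contributions (6, 0, 9, 14, 0), X = 29.
W^NE = Σw_i − X^NE + (Σα_i)·X^NE = 46 + 4.13·29 = 165.77.
Planner: ∂(Σu_j)/∂x_i = Σα_j − 1 = 4.13 > 0, so everyone contributes w_i; X^SO = 46, W^SO = 46 + 4.13·46 = 235.98.
Deadweight loss = 70.21.

70.21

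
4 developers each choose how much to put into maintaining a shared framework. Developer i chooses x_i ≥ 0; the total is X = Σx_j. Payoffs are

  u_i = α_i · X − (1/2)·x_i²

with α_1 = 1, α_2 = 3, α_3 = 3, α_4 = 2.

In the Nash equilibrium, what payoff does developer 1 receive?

8.5

Developer i's FOC: ∂u_i/∂x_i = α_i − x_i = 0, so x_i* = α_i.
NE contributions = (1, 3, 3, 2); X = 9.
u_1 = α_1·X − ½·(x_1)² = 1·9 − ½·1² = 8.5.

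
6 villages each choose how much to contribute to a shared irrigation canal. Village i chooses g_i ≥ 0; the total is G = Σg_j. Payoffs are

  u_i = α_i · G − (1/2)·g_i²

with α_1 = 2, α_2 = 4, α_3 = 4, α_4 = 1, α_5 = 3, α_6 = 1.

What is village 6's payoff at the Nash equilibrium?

14.5

Village i's FOC: ∂u_i/∂g_i = α_i − g_i = 0, so g_i* = α_i.
NE contributions = (2, 4, 4, 1, 3, 1); G = 15.
u_6 = α_6·G − ½·(g_6)² = 1·15 − ½·1² = 14.5.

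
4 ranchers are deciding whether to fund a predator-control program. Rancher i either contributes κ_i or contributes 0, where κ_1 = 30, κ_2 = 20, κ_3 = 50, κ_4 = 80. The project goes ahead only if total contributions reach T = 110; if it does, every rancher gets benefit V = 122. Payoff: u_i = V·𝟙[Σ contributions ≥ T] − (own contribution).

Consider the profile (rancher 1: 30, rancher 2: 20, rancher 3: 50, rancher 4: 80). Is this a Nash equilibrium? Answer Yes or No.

No

Total = 180 ≥ 110: provided.
Rancher 1 (pledges 30, payoff 92): dropping to 0 → total 150, payoff 122. Profitable deviation.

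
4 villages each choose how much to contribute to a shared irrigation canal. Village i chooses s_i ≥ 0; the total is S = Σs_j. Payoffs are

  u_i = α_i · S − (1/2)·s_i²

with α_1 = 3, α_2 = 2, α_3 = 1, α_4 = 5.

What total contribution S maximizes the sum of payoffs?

Planner FOC: ∂(Σu_j)/∂s_i = (Σα_j) − s_i = 0, so s_i^SO = Σα_j = 11 for every i; S^SO = 44.

44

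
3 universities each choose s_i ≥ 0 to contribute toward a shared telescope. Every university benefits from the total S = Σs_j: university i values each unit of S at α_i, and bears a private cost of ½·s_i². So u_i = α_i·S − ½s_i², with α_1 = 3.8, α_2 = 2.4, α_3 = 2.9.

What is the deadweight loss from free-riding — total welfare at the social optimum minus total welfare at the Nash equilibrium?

55.71

University i's FOC: ∂u_i/∂s_i = α_i − s_i = 0, so s_i* = α_i.
NE contributions = (3.8, 2.4, 2.9); S = 9.1.
W^NE = (Σα)·S − ½Σα_i² = 9.1² − ½·28.61 = 68.505.
Planner sets s_i = Σα_j = 9.1 for every i, so S^SO = 3·9.1 = 27.3.
W^SO = (Σα)·S^SO − ½·3·(Σα)² = (3/2)·9.1² = 124.215.
Deadweight loss = W^SO − W^NE = 55.71.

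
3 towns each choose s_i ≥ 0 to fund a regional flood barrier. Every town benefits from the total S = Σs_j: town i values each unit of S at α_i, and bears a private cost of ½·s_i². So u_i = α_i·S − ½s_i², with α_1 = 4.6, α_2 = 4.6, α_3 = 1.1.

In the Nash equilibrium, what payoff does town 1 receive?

Town i's FOC: ∂u_i/∂s_i = α_i − s_i = 0, so s_i* = α_i.
NE contributions = (4.6, 4.6, 1.1); S = 10.3.
u_1 = α_1·S − ½·(s_1)² = 4.6·10.3 − ½·4.6² = 36.8.

36.8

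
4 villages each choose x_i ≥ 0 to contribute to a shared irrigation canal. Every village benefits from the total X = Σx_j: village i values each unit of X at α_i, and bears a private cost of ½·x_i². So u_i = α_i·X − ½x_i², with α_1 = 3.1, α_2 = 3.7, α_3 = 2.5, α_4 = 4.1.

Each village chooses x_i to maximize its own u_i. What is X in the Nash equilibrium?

13.4

Village i's FOC: ∂u_i/∂x_i = α_i − x_i = 0, so x_i* = α_i.
NE contributions = (3.1, 3.7, 2.5, 4.1); X = 13.4.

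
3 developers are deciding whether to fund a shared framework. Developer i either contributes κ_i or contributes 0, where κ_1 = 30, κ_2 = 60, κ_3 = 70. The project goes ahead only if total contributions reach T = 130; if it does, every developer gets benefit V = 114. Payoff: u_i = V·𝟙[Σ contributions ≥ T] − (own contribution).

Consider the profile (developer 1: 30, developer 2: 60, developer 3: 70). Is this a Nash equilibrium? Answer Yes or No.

No

Total = 160 ≥ 130: provided.
Developer 1 (pledges 30, payoff 84): dropping to 0 → total 130, payoff 114. Profitable deviation.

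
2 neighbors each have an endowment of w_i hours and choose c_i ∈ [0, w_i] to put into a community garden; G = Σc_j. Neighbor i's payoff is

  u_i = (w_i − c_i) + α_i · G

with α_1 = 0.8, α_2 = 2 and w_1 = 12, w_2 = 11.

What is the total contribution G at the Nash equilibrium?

11

∂u_i/∂c_i = α_i − 1, so neighbor i contributes w_i if α_i > 1, else 0.
α_i > 1 for i ∈ {2}; NE contributions (0, 11), G = 11.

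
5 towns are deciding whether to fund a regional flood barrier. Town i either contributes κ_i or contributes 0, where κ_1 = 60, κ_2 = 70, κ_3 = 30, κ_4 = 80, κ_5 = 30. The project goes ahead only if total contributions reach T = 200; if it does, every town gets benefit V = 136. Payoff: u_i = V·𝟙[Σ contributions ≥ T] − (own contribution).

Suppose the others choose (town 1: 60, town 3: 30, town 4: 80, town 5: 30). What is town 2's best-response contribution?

0

Others' total = 200 ≥ 200; contributing adds cost 70 for no extra benefit.
Best response: 0.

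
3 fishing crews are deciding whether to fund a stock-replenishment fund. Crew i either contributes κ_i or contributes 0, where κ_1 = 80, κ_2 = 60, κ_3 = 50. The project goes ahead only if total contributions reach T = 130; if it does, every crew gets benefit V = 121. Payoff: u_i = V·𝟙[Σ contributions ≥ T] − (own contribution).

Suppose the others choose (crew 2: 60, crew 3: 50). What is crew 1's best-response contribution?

Others' total = 110. Contributing 80 brings total to 190 ≥ 130: gain V − κ_1 = 41.
Best response: 80.

80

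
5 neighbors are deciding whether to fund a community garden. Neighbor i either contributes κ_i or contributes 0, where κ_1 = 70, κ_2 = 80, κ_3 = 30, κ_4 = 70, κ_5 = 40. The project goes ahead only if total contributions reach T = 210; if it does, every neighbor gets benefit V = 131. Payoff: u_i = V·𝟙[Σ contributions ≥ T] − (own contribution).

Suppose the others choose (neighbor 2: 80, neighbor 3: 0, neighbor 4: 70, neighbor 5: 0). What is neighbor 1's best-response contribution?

Others' total = 150. Contributing 70 brings total to 220 ≥ 210: gain V − κ_1 = 61.
Best response: 70.

70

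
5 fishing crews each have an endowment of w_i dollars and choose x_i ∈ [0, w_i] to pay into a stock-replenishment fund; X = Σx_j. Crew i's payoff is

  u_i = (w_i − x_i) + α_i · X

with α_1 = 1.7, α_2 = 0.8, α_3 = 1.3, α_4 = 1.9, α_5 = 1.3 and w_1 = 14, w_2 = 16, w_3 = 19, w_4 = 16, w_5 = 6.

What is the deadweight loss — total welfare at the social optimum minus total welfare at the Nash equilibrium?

∂u_i/∂x_i = α_i − 1, so crew i contributes w_i if α_i > 1, else 0.
α_i > 1 for i ∈ {1, 3, 4, 5}; NE contributions (14, 0, 19, 16, 6), X = 55.
W^NE = Σw_i − X^NE + (Σα_i)·X^NE = 71 + 6·55 = 401.
Planner: ∂(Σu_j)/∂x_i = Σα_j − 1 = 6 > 0, so everyone contributes w_i; X^SO = 71, W^SO = 71 + 6·71 = 497.
Deadweight loss = 96.

96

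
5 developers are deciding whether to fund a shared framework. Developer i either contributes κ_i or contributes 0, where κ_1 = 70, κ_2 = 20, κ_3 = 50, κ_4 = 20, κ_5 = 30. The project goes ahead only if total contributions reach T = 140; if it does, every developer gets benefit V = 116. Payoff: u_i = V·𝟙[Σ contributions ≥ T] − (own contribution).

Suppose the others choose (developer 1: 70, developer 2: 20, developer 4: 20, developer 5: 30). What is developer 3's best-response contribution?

0

Others' total = 140 ≥ 140; contributing adds cost 50 for no extra benefit.
Best response: 0.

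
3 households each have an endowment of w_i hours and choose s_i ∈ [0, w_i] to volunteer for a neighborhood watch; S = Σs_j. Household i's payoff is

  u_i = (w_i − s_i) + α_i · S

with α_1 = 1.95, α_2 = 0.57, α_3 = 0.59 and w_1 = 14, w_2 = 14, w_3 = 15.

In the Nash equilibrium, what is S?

∂u_i/∂s_i = α_i − 1, so household i contributes w_i if α_i > 1, else 0.
α_i > 1 for i ∈ {1}; NE contributions (14, 0, 0), S = 14.

14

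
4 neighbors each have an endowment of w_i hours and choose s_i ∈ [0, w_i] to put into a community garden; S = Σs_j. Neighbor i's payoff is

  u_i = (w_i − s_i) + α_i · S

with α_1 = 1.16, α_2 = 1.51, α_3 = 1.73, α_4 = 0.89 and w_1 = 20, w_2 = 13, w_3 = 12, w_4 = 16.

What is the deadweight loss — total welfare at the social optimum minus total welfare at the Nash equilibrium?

∂u_i/∂s_i = α_i − 1, so neighbor i contributes w_i if α_i > 1, else 0.
α_i > 1 for i ∈ {1, 2, 3}; NE contributions (20, 13, 12, 0), S = 45.
W^NE = Σw_i − S^NE + (Σα_i)·S^NE = 61 + 4.29·45 = 254.05.
Planner: ∂(Σu_j)/∂s_i = Σα_j − 1 = 4.29 > 0, so everyone contributes w_i; S^SO = 61, W^SO = 61 + 4.29·61 = 322.69.
Deadweight loss = 68.64.

68.64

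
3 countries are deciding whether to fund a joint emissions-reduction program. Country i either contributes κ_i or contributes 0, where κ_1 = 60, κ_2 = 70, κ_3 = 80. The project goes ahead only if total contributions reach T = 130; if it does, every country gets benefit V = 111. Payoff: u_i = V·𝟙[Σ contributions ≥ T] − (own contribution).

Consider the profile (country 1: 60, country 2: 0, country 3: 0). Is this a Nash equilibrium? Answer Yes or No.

Total = 60 < 130: not provided.
Country 1 (pledges 60, payoff -60): dropping to 0 → total 0, payoff 0. Profitable deviation.

No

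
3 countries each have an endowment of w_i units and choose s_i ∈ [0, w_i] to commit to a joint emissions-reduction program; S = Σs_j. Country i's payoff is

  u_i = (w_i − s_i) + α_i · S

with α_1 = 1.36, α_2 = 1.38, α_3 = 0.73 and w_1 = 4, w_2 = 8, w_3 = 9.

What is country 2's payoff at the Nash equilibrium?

16.56

∂u_i/∂s_i = α_i − 1, so country i contributes w_i if α_i > 1, else 0.
α_i > 1 for i ∈ {1, 2}; NE contributions (4, 8, 0), S = 12.
u_2 = (8 − 8) + 1.38·12 = 16.56.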